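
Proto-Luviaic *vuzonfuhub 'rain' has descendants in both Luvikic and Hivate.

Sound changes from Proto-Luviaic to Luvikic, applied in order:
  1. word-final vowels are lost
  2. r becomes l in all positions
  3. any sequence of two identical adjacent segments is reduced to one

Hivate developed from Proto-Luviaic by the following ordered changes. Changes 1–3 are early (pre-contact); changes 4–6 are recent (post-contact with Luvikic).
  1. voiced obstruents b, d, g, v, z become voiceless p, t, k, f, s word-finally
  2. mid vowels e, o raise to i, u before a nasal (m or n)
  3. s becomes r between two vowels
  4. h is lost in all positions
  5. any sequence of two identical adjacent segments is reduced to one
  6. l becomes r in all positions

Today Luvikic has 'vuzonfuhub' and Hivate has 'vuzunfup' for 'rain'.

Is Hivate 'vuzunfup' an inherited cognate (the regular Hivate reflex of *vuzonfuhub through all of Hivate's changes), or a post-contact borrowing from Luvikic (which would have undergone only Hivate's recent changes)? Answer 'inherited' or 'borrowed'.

If inherited, *vuzonfuhub would pass through all of Hivate's changes:
Hivate: start from *vuzonfuhub.
  rule 1 (final devoicing): vuzonfuhub → vuzonfuhup
  rule 2 (pre-nasal raising): vuzonfuhup → vuzunfuhup
  rule 3: no change — vuzunfuhup
  rule 4 (h-loss): vuzunfuhup → vuzunfuup
  rule 5 (degemination): vuzunfuup → vuzunfup
  rule 6: no change — vuzunfup
  ⇒ Hivate vuzunfup
If borrowed from Luvikic 'vuzonfuhub' after the early changes, it would undergo only the recent ones:
  rule 4 (h-loss): vuzonfuhub → vuzonfuub
  rule 5 (degemination): vuzonfuub → vuzonfub
  rule 6 (unconditioned shift): no change (vuzonfub)
  ⇒ as a loan: vuzonfub
Hivate 'vuzunfup' matches the inherited outcome exactly, so it is an inherited cognate, not a loan.

inherited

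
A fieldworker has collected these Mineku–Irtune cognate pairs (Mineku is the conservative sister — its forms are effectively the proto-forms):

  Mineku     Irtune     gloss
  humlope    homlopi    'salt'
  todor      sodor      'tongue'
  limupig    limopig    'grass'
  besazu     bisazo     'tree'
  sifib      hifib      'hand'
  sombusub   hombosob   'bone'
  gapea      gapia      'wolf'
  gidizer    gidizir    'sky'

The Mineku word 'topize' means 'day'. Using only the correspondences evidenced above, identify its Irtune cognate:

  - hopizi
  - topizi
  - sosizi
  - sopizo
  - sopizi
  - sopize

sopizi

todor ~ sodor — Mineku t corresponds to Irtune s word-initially before a back vowel.
humlope ~ homlopi — Mineku e corresponds to Irtune i word-finally.
Applying these to Mineku 'topize':
  topize → sopize   (t→s word-initially before a back vowel)
  sopize → sopizi   (e→i word-finally)
So the Irtune cognate is 'sopizi'.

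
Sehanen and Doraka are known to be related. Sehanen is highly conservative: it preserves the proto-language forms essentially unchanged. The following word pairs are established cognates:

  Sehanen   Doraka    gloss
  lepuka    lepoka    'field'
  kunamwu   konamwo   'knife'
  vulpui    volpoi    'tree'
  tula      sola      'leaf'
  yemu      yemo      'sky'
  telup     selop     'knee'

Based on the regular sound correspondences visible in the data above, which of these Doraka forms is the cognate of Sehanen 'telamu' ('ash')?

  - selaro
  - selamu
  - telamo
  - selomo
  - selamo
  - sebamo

telup ~ selop — Sehanen t corresponds to Doraka s word-initially before a front vowel.
kunamwu ~ konamwo, yemu ~ yemo — Sehanen u corresponds to Doraka o word-finally.
Applying these to Sehanen 'telamu':
  telamu → selamu   (t→s word-initially before a front vowel)
  selamu → selamo   (u→o word-finally)
So the Doraka cognate is 'selamo'.

selamo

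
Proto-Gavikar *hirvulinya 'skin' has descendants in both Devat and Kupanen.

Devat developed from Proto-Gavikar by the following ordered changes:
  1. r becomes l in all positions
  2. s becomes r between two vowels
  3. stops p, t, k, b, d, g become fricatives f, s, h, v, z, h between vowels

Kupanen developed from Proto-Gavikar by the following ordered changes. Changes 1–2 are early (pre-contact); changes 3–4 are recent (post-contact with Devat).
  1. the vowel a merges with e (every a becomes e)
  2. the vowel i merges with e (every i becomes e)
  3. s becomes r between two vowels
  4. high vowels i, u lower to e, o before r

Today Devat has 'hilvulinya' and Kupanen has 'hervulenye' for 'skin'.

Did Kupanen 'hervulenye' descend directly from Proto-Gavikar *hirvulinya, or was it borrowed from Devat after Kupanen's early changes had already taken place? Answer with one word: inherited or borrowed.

inherited

If inherited, *hirvulinya would pass through all of Kupanen's changes:
Kupanen: *hirvulinya > hirvulinye > hervulenye  (by vowel merger, vowel merger)
If borrowed from Devat 'hilvulinya' after the early changes, it would undergo only the recent ones:
  rule 3 (rhotacism): no change (hilvulinya)
  rule 4 (pre-rhotic lowering): no change (hilvulinya)
  ⇒ as a loan: hilvulinya
Kupanen 'hervulenye' matches the inherited outcome exactly, so it is an inherited cognate, not a loan.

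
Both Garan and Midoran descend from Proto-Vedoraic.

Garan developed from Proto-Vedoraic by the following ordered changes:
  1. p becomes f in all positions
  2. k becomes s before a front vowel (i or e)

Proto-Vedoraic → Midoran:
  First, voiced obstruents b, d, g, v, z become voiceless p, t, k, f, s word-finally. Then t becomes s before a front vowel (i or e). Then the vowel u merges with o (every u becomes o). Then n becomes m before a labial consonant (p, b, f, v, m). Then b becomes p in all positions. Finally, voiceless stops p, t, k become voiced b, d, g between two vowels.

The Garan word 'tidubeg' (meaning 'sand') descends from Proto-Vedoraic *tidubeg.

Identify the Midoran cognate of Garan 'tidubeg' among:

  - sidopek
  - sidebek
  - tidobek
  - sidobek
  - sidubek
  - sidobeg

sidobek

Midoran: *tidubeg > tidubek > sidubek > sidobek > sidopek > sidobek  (by final devoicing, palatalisation, vowel merger, unconditioned shift, intervocalic voicing)
Only 'sidobek' matches the regular Midoran development of *tidubeg.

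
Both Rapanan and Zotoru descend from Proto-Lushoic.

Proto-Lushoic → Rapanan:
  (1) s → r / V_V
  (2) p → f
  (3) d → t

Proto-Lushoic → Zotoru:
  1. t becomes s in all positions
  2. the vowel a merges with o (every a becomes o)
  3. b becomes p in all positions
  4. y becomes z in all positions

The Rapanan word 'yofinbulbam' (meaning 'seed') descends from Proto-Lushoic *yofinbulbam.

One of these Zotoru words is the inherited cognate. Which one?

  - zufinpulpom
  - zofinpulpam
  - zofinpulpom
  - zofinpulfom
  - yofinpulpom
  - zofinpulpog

zofinpulpom

Zotoru: start from *yofinbulbam.
  rule 1: no change — yofinbulbam
  rule 2 (vowel merger): yofinbulbam → yofinbulbom
  rule 3 (unconditioned shift): yofinbulbom → yofinpulpom
  rule 4 (unconditioned shift): yofinpulpom → zofinpulpom
  ⇒ Zotoru zofinpulpom
Only 'zofinpulpom' matches the regular Zotoru development of *yofinbulbam.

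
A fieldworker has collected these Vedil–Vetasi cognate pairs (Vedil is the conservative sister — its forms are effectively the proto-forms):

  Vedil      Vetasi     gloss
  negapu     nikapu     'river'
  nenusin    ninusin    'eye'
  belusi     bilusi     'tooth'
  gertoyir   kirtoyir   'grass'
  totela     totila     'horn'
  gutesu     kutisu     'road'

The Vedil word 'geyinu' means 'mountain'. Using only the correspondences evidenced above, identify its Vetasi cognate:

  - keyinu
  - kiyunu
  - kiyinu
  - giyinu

kiyinu

gertoyir ~ kirtoyir — Vedil g corresponds to Vetasi k word-initially before a front vowel.
negapu ~ nikapu, belusi ~ bilusi — Vedil e corresponds to Vetasi i after a consonant, before a consonant other than r, m, n, p, b, f, v.
Applying these to Vedil 'geyinu':
  geyinu → keyinu   (g→k word-initially before a front vowel)
  keyinu → kiyinu   (e→i after a consonant, before a consonant other than r, m, n, p, b, f, v)
So the Vetasi cognate is 'kiyinu'.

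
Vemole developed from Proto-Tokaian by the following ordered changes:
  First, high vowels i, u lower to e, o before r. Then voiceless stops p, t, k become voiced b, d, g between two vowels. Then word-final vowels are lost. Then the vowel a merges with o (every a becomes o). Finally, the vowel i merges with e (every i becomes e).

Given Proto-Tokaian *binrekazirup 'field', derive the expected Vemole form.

Vemole: start from *binrekazirup.
  rule 1 (pre-rhotic lowering): binrekazirup → binrekazerup
  rule 2 (intervocalic voicing): binrekazerup → binregazerup
  rule 3: no change — binregazerup
  rule 4 (vowel merger): binregazerup → binregozerup
  rule 5 (vowel merger): binregozerup → benregozerup
  ⇒ Vemole benregozerup

benregozerup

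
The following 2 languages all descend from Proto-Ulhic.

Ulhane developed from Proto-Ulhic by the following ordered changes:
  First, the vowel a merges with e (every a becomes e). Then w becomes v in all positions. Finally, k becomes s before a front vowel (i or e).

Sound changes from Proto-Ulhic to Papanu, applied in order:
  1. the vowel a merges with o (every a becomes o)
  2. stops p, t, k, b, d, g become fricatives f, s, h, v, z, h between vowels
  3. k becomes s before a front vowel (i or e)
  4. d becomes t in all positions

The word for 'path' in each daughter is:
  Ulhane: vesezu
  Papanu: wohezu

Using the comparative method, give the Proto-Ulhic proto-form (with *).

Position 2: Ulhane has e, Papanu has o. Taking the neighbouring segments as reconstructed: Ulhane e could go back to *a or *e; Papanu o could go back to *a or *o — the one source consistent with every daughter is *a.
Position 1: Ulhane has v, Papanu has w. Papanu preserves w here (none of its changes turn any other segment into w), so the proto-segment is *w.
Verify the candidate proto-form against each daughter:
Ulhane: *wakezu > wekezu > vekezu > vesezu  (by vowel merger, unconditioned shift, palatalisation)
Papanu: *wakezu
  wakezu → wokezu   [vowel merger]
  wokezu → wohezu   [intervocalic lenition]
  wohezu (rule 3 does not apply)
  wohezu (rule 4 does not apply)
  giving Papanu wohezu.
*wakezu is the unique common source.

*wakezu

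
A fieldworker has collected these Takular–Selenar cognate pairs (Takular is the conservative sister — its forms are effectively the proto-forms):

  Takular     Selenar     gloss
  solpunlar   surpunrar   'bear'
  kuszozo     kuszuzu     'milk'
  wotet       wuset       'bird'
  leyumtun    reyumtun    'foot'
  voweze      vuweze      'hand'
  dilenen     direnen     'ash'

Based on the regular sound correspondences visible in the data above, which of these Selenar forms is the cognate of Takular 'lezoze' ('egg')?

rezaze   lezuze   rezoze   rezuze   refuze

leyumtun ~ reyumtun — Takular l corresponds to Selenar r word-initially before a front vowel.
solpunlar ~ surpunrar, kuszozo ~ kuszuzu — Takular o corresponds to Selenar u after a consonant, before a consonant other than r, m, n, p, b, f, v.
Applying these to Takular 'lezoze':
  lezoze → rezoze   (l→r word-initially before a front vowel)
  rezoze → rezuze   (o→u after a consonant, before a consonant other than r, m, n, p, b, f, v)
So the Selenar cognate is 'rezuze'.

rezuze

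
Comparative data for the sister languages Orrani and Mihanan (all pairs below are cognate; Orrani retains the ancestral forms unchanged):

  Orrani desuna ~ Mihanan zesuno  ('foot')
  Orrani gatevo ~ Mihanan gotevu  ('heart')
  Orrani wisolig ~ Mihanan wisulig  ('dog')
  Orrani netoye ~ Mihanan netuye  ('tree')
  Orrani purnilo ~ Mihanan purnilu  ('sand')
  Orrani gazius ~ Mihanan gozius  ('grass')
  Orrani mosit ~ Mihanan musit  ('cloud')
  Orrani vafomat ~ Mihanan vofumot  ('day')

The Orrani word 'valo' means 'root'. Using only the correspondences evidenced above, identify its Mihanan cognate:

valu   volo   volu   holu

gatevo ~ gotevu, gazius ~ gozius — Orrani a corresponds to Mihanan o after a consonant, before a consonant other than r, m, n, p, b, f, v.
gatevo ~ gotevu, purnilo ~ purnilu — Orrani o corresponds to Mihanan u word-finally.
Applying these to Orrani 'valo':
  valo → volo   (a→o after a consonant, before a consonant other than r, m, n, p, b, f, v)
  volo → volu   (o→u word-finally)
So the Mihanan cognate is 'volu'.

volu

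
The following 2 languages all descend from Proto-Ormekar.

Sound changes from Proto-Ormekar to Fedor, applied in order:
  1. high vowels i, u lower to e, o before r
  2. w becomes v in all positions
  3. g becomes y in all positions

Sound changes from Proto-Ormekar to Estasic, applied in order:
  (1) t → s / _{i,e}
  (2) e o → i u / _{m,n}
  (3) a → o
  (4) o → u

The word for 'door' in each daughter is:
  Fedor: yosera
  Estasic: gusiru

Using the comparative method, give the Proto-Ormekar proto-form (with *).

Position 2: Fedor has o, Estasic has u. Taking the neighbouring segments as reconstructed: Fedor o can only go back to *o; Estasic u could go back to *a or *o or *u — the one source consistent with every daughter is *o.
Position 4: Fedor has e, Estasic has i. Taking the neighbouring segments as reconstructed: Fedor e could go back to *e or *i; Estasic i can only go back to *i — the one source consistent with every daughter is *i.
Continuing position by position gives *gosira; check it forward:
Fedor: *gosira > gosera > yosera  (by pre-rhotic lowering, unconditioned shift)
Estasic: *gosira > gosiro > gusiru  (by vowel merger, vowel merger)
*gosira is the unique common source.

*gosira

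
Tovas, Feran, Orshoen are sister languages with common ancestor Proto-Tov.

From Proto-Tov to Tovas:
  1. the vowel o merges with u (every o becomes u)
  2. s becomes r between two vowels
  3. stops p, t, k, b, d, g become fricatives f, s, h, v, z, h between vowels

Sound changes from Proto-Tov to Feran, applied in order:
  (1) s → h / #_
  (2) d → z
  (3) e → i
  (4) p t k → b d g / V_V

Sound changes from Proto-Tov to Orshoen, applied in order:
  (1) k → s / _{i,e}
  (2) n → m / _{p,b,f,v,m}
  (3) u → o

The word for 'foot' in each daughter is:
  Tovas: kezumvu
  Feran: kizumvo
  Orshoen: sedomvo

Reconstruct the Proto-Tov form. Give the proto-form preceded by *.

Position 4: Tovas has u, Feran has u, Orshoen has o. Feran preserves u here (none of its changes turn any other segment into u), so the proto-segment is *u.
Position 1: Tovas has k, Feran has k, Orshoen has s. Tovas preserves k here (none of its changes turn any other segment into k), so the proto-segment is *k.
Continuing position by position gives *kedumvo; check it forward:
Tovas: start from *kedumvo.
  rule 1 (vowel merger): kedumvo → kedumvu
  rule 2: no change — kedumvu
  rule 3 (intervocalic lenition): kedumvu → kezumvu
  ⇒ Tovas kezumvu
Feran: *kedumvo > kezumvo > kizumvo  (by unconditioned shift, vowel merger)
Orshoen: *kedumvo > sedumvo > sedomvo  (by palatalisation, vowel merger)
*kedumvo is the unique common source.

*kedumvo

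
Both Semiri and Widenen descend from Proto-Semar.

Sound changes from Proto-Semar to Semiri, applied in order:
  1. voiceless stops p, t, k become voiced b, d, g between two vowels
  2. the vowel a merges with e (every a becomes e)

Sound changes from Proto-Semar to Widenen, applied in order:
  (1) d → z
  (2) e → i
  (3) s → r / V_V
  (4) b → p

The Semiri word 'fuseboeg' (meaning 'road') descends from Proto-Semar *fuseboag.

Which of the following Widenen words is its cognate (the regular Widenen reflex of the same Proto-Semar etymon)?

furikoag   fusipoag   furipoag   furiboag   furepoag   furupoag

Widenen: start from *fuseboag.
  rule 1: no change — fuseboag
  rule 2 (vowel merger): fuseboag → fusiboag
  rule 3 (rhotacism): fusiboag → furiboag
  rule 4 (unconditioned shift): furiboag → furipoag
  ⇒ Widenen furipoag

furipoag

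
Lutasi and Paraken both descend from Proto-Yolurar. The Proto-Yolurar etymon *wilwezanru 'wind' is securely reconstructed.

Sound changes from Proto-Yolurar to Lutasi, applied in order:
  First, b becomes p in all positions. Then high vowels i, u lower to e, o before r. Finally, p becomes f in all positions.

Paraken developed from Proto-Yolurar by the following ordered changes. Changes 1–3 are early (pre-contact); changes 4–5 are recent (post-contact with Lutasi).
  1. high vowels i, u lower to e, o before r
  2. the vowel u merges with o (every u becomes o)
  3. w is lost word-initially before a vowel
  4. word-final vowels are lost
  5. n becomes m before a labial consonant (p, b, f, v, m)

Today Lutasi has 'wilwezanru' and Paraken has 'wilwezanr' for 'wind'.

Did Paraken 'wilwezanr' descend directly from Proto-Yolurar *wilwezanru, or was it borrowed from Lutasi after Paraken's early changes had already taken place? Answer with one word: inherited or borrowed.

borrowed

If inherited, *wilwezanru would pass through all of Paraken's changes:
Paraken: start from *wilwezanru.
  rule 1: no change — wilwezanru
  rule 2 (vowel merger): wilwezanru → wilwezanro
  rule 3 (glide loss): wilwezanro → ilwezanro
  rule 4 (apocope): ilwezanro → ilwezanr
  rule 5: no change — ilwezanr
  ⇒ Paraken ilwezanr
If borrowed from Lutasi 'wilwezanru' after the early changes, it would undergo only the recent ones:
  rule 4 (apocope): wilwezanru → wilwezanr
  rule 5 (nasal place assimilation): no change (wilwezanr)
  ⇒ as a loan: wilwezanr
Paraken 'wilwezanr' matches the loan outcome 'wilwezanr', not the inherited 'ilwezanr' — it skipped the early Paraken changes, so it was borrowed from Lutasi.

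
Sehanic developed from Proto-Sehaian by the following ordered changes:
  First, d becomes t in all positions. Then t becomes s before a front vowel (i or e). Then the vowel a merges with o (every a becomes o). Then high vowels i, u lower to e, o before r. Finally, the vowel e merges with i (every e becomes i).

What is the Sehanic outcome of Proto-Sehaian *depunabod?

Sehanic: start from *depunabod.
  rule 1 (unconditioned shift): depunabod → tepunabot
  rule 2 (palatalisation): tepunabot → sepunabot
  rule 3 (vowel merger): sepunabot → sepunobot
  rule 4: no change — sepunobot
  rule 5 (vowel merger): sepunobot → sipunobot
  ⇒ Sehanic sipunobot

sipunobot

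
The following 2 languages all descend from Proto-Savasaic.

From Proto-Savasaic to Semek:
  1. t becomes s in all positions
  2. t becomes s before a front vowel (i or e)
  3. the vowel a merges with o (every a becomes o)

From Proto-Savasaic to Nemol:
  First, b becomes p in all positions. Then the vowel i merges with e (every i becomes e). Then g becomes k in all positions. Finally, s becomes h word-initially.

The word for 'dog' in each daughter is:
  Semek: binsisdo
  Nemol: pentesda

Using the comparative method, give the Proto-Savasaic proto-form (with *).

Position 1: Semek has b, Nemol has p. Semek preserves b here (none of its changes turn any other segment into b), so the proto-segment is *b.
Position 5: Semek has i, Nemol has e. Semek preserves i here (none of its changes turn any other segment into i), so the proto-segment is *i.
Position 8: Semek has o, Nemol has a. Nemol preserves a here (none of its changes turn any other segment into a), so the proto-segment is *a.
Verify the candidate proto-form against each daughter:
Semek: start from *bintisda.
  rule 1 (unconditioned shift): bintisda → binsisda
  rule 2: no change — binsisda
  rule 3 (vowel merger): binsisda → binsisdo
  ⇒ Semek binsisdo
Nemol: start from *bintisda.
  rule 1 (unconditioned shift): bintisda → pintisda
  rule 2 (vowel merger): pintisda → pentesda
  rule 3: no change — pentesda
  rule 4: no change — pentesda
  ⇒ Nemol pentesda
Only *bintisda yields all of Semek binsisdo, Nemol pentesda.

*bintisda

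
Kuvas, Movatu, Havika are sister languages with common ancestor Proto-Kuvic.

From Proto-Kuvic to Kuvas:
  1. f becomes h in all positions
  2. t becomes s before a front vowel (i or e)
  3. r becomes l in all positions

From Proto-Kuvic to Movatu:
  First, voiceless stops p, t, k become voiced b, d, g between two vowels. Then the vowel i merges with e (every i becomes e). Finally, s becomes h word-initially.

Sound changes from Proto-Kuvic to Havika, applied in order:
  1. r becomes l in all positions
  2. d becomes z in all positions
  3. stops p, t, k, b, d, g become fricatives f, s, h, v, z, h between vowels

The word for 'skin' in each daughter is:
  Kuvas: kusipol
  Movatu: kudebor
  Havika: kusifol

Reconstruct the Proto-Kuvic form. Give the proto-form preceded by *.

*kutipor

Position 7: Kuvas has l, Movatu has r, Havika has l. Movatu preserves r here (none of its changes turn any other segment into r), so the proto-segment is *r.
Position 5: Kuvas has p, Movatu has b, Havika has f. Kuvas preserves p here (none of its changes turn any other segment into p), so the proto-segment is *p.
Position 3: Kuvas has s, Movatu has d, Havika has s. Taking the neighbouring segments as reconstructed: Kuvas s could go back to *t or *s; Movatu d could go back to *t or *d; Havika s could go back to *t or *s — the one source consistent with every daughter is *t.
This points to *kutipor. Verify forward in each daughter:
Kuvas: start from *kutipor.
  rule 1: no change — kutipor
  rule 2 (palatalisation): kutipor → kusipor
  rule 3 (unconditioned shift): kusipor → kusipol
  ⇒ Kuvas kusipol
Movatu: start from *kutipor.
  rule 1 (intervocalic voicing): kutipor → kudibor
  rule 2 (vowel merger): kudibor → kudebor
  rule 3: no change — kudebor
  ⇒ Movatu kudebor
Havika: *kutipor > kutipol > kusifol  (by unconditioned shift, intervocalic lenition)
*kutipor is the unique common source.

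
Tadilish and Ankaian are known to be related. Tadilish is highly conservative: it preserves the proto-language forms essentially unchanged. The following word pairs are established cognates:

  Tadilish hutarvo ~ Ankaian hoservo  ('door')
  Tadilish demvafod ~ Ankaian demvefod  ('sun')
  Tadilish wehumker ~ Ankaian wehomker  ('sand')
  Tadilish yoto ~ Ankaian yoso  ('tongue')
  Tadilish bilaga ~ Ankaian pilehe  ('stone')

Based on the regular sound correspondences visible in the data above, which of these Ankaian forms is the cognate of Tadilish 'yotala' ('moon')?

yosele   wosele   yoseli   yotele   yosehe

hutarvo ~ hoservo — Tadilish t corresponds to Ankaian s between vowels (before a back vowel).
bilaga ~ pilehe — Tadilish a corresponds to Ankaian e after a consonant, before a consonant other than r, m, n, p, b, f, v.
bilaga ~ pilehe — Tadilish a corresponds to Ankaian e word-finally.
Applying these to Tadilish 'yotala':
  yotala → yosala   (t→s between vowels (before a back vowel))
  yosala → yosela   (a→e after a consonant, before a consonant other than r, m, n, p, b, f, v)
  yosela → yosele   (a→e word-finally)
So the Ankaian cognate is 'yosele'.

yosele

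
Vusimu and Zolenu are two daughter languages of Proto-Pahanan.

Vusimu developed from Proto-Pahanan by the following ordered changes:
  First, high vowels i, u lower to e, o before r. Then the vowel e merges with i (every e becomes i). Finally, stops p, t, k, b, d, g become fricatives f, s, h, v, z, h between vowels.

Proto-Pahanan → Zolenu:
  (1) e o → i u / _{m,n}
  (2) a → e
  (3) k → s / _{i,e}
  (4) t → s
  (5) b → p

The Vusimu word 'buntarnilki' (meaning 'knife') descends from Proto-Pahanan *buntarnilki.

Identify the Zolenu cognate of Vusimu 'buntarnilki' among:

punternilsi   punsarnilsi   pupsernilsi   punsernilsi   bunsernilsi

Zolenu: start from *buntarnilki.
  rule 1: no change — buntarnilki
  rule 2 (vowel merger): buntarnilki → bunternilki
  rule 3 (palatalisation): bunternilki → bunternilsi
  rule 4 (unconditioned shift): bunternilsi → bunsernilsi
  rule 5 (unconditioned shift): bunsernilsi → punsernilsi
  ⇒ Zolenu punsernilsi
Only 'punsernilsi' matches the regular Zolenu development of *buntarnilki.

punsernilsi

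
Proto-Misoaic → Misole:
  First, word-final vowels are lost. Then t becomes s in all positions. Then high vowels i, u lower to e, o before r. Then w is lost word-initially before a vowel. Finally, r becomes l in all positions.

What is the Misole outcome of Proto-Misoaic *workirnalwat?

olkelnalwas

Misole: start from *workirnalwat.
  rule 1: no change — workirnalwat
  rule 2 (unconditioned shift): workirnalwat → workirnalwas
  rule 3 (pre-rhotic lowering): workirnalwas → workernalwas
  rule 4 (glide loss): workernalwas → orkernalwas
  rule 5 (unconditioned shift): orkernalwas → olkelnalwas
  ⇒ Misole olkelnalwas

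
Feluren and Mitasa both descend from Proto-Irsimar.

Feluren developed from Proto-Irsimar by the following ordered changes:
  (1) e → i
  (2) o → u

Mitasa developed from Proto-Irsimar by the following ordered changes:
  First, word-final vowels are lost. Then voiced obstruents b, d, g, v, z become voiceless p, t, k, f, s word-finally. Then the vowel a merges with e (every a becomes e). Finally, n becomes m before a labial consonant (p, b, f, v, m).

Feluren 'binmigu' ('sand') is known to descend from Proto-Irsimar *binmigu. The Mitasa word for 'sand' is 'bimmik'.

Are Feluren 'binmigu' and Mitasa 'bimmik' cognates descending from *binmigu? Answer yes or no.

Derive the expected Mitasa reflex of *binmigu:
Mitasa: *binmigu > binmig > binmik > bimmik  (by apocope, final devoicing, nasal place assimilation)
Mitasa 'bimmik' matches the regular reflex exactly, so the pair is cognate.

yes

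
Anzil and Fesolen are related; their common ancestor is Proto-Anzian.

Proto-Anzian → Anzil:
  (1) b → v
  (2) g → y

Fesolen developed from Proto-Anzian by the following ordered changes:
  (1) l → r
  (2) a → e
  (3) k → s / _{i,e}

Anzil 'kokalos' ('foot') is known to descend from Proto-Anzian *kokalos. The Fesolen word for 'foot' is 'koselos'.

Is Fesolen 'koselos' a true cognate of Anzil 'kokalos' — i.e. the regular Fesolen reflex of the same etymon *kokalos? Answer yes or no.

no

Derive the expected Fesolen reflex of *kokalos:
Fesolen: start from *kokalos.
  rule 1 (unconditioned shift): kokalos → kokaros
  rule 2 (vowel merger): kokaros → kokeros
  rule 3 (palatalisation): kokeros → koseros
  ⇒ Fesolen koseros
The regular Fesolen reflex would be 'koseros', but the attested form is 'koselos'. The correspondence is irregular, so they are not cognates (the Fesolen form has a different source).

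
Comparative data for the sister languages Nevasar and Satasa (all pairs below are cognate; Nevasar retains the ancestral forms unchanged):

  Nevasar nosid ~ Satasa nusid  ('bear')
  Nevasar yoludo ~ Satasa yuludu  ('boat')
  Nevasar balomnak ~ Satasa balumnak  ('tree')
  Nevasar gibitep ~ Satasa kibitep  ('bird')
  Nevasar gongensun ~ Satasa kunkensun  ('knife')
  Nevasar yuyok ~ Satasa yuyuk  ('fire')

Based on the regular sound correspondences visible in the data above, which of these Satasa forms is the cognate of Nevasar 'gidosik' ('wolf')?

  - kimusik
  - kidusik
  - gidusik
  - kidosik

kidusik

gibitep ~ kibitep — Nevasar g corresponds to Satasa k word-initially before a front vowel.
nosid ~ nusid, yoludo ~ yuludu — Nevasar o corresponds to Satasa u after a consonant, before a consonant other than r, m, n, p, b, f, v.
Applying these to Nevasar 'gidosik':
  gidosik → kidosik   (g→k word-initially before a front vowel)
  kidosik → kidusik   (o→u after a consonant, before a consonant other than r, m, n, p, b, f, v)
So the Satasa cognate is 'kidusik'.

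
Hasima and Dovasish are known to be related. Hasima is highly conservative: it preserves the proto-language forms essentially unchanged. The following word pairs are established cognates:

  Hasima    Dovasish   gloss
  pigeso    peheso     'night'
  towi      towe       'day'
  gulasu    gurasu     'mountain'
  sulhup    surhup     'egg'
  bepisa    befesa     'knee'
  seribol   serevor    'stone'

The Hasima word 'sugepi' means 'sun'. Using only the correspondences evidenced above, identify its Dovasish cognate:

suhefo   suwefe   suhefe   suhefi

suhefe

pigeso ~ peheso — Hasima g corresponds to Dovasish h between vowels (before a front vowel).
bepisa ~ befesa — Hasima p corresponds to Dovasish f between vowels (before a front vowel).
towi ~ towe — Hasima i corresponds to Dovasish e word-finally.
Applying these to Hasima 'sugepi':
  sugepi → suhepi   (g→h between vowels (before a front vowel))
  suhepi → suhefi   (p→f between vowels (before a front vowel))
  suhefi → suhefe   (i→e word-finally)
So the Dovasish cognate is 'suhefe'.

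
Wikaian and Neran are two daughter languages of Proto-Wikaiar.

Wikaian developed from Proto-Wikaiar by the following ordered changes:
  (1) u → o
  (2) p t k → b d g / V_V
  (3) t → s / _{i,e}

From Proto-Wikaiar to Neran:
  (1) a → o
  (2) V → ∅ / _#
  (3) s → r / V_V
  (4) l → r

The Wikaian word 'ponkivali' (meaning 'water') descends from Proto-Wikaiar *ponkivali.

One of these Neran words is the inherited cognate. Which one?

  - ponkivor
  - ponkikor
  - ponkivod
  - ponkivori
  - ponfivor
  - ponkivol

ponkivor

Neran: *ponkivali > ponkivoli > ponkivol > ponkivor  (by vowel merger, apocope, unconditioned shift)
Only 'ponkivor' matches the regular Neran development of *ponkivali.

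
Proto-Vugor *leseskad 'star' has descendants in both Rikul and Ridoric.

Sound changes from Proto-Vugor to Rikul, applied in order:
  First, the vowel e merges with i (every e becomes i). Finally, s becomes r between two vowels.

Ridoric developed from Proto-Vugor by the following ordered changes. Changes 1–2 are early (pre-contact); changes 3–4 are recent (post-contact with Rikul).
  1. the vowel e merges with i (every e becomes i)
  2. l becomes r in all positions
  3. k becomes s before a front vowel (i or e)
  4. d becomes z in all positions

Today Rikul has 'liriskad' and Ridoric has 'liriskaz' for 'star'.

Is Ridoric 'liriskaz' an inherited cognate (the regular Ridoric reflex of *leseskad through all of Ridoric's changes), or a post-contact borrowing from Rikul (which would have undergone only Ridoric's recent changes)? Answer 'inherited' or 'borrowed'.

borrowed

If inherited, *leseskad would pass through all of Ridoric's changes:
Ridoric: *leseskad
  leseskad → lisiskad   [vowel merger]
  lisiskad → risiskad   [unconditioned shift]
  risiskad (rule 3 does not apply)
  risiskad → risiskaz   [unconditioned shift]
  giving Ridoric risiskaz.
If borrowed from Rikul 'liriskad' after the early changes, it would undergo only the recent ones:
  rule 3 (palatalisation): no change (liriskad)
  rule 4 (unconditioned shift): liriskad → liriskaz
  ⇒ as a loan: liriskaz
Ridoric 'liriskaz' matches the loan outcome 'liriskaz', not the inherited 'risiskaz' — it skipped the early Ridoric changes, so it was borrowed from Rikul.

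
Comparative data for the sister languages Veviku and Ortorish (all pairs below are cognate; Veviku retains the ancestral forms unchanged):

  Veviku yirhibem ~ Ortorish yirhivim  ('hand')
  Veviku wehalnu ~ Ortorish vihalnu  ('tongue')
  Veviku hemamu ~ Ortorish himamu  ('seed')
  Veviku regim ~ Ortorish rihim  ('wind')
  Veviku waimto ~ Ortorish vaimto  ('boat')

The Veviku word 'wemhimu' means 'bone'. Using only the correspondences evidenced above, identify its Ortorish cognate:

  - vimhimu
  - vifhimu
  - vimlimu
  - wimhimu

vimhimu

wehalnu ~ vihalnu — Veviku w corresponds to Ortorish v word-initially before a front vowel.
yirhibem ~ yirhivim, hemamu ~ himamu — Veviku e corresponds to Ortorish i after a consonant, before a nasal.
Applying these to Veviku 'wemhimu':
  wemhimu → vemhimu   (w→v word-initially before a front vowel)
  vemhimu → vimhimu   (e→i after a consonant, before a nasal)
So the Ortorish cognate is 'vimhimu'.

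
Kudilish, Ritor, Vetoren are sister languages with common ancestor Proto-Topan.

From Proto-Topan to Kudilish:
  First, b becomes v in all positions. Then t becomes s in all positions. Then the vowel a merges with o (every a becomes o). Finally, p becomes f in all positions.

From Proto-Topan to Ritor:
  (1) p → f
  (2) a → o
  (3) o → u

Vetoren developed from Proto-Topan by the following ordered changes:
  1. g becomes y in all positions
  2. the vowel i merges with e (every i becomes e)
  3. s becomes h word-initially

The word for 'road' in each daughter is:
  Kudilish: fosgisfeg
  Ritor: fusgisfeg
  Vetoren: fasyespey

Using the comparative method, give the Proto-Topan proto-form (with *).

Position 2: Kudilish has o, Ritor has u, Vetoren has a. Vetoren preserves a here (none of its changes turn any other segment into a), so the proto-segment is *a.
Position 9: Kudilish has g, Ritor has g, Vetoren has y. Kudilish preserves g here (none of its changes turn any other segment into g), so the proto-segment is *g.
This points to *fasgispeg. Verify forward in each daughter:
Kudilish: start from *fasgispeg.
  rule 1: no change — fasgispeg
  rule 2: no change — fasgispeg
  rule 3 (vowel merger): fasgispeg → fosgispeg
  rule 4 (unconditioned shift): fosgispeg → fosgisfeg
  ⇒ Kudilish fosgisfeg
Ritor: *fasgispeg
  fasgispeg → fasgisfeg   [unconditioned shift]
  fasgisfeg → fosgisfeg   [vowel merger]
  fosgisfeg → fusgisfeg   [vowel merger]
  giving Ritor fusgisfeg.
Vetoren: *fasgispeg
  fasgispeg → fasyispey   [unconditioned shift]
  fasyispey → fasyespey   [vowel merger]
  fasyespey (rule 3 does not apply)
  giving Vetoren fasyespey.
*fasgispeg is the unique common source.

*fasgispeg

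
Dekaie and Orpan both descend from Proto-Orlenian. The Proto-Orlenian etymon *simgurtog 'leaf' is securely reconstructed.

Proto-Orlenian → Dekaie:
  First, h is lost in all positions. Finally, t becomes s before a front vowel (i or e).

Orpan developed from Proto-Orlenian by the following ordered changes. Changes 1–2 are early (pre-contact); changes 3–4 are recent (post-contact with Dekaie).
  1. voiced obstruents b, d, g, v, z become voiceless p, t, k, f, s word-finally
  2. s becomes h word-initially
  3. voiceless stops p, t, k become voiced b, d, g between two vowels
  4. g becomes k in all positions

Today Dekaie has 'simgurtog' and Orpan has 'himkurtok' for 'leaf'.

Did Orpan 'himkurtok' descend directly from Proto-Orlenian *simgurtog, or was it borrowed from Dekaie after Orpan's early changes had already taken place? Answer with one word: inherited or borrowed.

inherited

If inherited, *simgurtog would pass through all of Orpan's changes:
Orpan: *simgurtog > simgurtok > himgurtok > himkurtok  (by final devoicing, debuccalisation, unconditioned shift)
If borrowed from Dekaie 'simgurtog' after the early changes, it would undergo only the recent ones:
  rule 3 (intervocalic voicing): no change (simgurtog)
  rule 4 (unconditioned shift): simgurtog → simkurtok
  ⇒ as a loan: simkurtok
Orpan 'himkurtok' matches the inherited outcome exactly, so it is an inherited cognate, not a loan.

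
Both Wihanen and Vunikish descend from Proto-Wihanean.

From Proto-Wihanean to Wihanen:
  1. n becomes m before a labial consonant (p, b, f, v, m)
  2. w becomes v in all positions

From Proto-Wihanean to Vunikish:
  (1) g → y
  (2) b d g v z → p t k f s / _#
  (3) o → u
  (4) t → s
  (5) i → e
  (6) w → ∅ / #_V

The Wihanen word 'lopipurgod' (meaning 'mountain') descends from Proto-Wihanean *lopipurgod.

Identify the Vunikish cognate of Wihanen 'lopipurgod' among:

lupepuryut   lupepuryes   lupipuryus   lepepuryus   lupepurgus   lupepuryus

lupepuryus

Vunikish: start from *lopipurgod.
  rule 1 (unconditioned shift): lopipurgod → lopipuryod
  rule 2 (final devoicing): lopipuryod → lopipuryot
  rule 3 (vowel merger): lopipuryot → lupipuryut
  rule 4 (unconditioned shift): lupipuryut → lupipuryus
  rule 5 (vowel merger): lupipuryus → lupepuryus
  rule 6: no change — lupepuryus
  ⇒ Vunikish lupepuryus
The other candidates each miss or misapply at least one Vunikish change.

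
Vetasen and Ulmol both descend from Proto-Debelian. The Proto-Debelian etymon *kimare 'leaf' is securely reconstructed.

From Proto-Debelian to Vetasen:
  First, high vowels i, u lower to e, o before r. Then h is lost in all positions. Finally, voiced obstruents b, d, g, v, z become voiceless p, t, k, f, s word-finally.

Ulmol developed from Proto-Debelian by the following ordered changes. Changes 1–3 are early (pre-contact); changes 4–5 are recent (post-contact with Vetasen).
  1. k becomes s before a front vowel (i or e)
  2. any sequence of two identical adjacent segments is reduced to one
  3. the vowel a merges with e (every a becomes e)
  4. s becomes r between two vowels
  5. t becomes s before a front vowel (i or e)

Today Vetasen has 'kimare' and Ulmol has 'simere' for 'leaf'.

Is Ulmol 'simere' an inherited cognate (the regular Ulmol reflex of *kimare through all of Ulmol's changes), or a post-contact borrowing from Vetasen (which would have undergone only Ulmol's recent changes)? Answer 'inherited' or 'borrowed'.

If inherited, *kimare would pass through all of Ulmol's changes:
Ulmol: *kimare > simare > simere  (by palatalisation, vowel merger)
If borrowed from Vetasen 'kimare' after the early changes, it would undergo only the recent ones:
  rule 4 (rhotacism): no change (kimare)
  rule 5 (palatalisation): no change (kimare)
  ⇒ as a loan: kimare
Ulmol 'simere' matches the inherited outcome exactly, so it is an inherited cognate, not a loan.

inherited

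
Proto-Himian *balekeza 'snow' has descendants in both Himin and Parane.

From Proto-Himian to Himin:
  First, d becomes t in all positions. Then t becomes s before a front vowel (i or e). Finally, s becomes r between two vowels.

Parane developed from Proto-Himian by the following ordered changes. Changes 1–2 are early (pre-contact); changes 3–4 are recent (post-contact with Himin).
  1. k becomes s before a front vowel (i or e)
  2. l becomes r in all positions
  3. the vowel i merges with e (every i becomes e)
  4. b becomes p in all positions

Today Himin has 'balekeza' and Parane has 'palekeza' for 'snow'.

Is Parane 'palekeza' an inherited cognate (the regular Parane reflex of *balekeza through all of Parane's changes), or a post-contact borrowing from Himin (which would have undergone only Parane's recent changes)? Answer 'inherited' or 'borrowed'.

borrowed

If inherited, *balekeza would pass through all of Parane's changes:
Parane: *balekeza
  balekeza → baleseza   [palatalisation]
  baleseza → bareseza   [unconditioned shift]
  bareseza (rule 3 does not apply)
  bareseza → pareseza   [unconditioned shift]
  giving Parane pareseza.
If borrowed from Himin 'balekeza' after the early changes, it would undergo only the recent ones:
  rule 3 (vowel merger): no change (balekeza)
  rule 4 (unconditioned shift): balekeza → palekeza
  ⇒ as a loan: palekeza
Parane 'palekeza' matches the loan outcome 'palekeza', not the inherited 'pareseza' — it skipped the early Parane changes, so it was borrowed from Himin.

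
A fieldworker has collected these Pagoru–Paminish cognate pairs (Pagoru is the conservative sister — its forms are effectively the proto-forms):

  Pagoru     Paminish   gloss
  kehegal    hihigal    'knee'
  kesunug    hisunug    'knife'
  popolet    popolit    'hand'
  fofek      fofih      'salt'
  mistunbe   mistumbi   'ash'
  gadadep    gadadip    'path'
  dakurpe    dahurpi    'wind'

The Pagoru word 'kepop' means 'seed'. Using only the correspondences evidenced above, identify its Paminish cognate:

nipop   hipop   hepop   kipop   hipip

kehegal ~ hihigal, kesunug ~ hisunug — Pagoru k corresponds to Paminish h word-initially before a front vowel.
gadadep ~ gadadip — Pagoru e corresponds to Paminish i after a consonant, before a labial obstruent.
Applying these to Pagoru 'kepop':
  kepop → hepop   (k→h word-initially before a front vowel)
  hepop → hipop   (e→i after a consonant, before a labial obstruent)
So the Paminish cognate is 'hipop'.

hipop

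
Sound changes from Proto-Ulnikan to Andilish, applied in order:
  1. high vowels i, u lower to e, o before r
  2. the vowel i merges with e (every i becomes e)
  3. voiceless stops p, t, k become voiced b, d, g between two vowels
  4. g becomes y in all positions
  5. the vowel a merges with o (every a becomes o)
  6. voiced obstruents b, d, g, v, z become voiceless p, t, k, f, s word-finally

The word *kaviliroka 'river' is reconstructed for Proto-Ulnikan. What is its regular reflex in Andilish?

koveleroyo

Andilish: *kaviliroka > kavileroka > kaveleroka > kaveleroga > kaveleroya > koveleroyo  (by pre-rhotic lowering, vowel merger, intervocalic voicing, unconditioned shift, vowel merger)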